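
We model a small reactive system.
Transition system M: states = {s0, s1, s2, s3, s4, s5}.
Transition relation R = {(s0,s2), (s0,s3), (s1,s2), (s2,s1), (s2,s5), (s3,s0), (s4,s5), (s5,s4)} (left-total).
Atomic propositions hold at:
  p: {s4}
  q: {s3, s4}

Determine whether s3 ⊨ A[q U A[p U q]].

A[p U q]: least fixpoint, start Z0 = Sat(q) = {s3, s4}, add states in Sat(p) with every successor in Z. Already a fixed point.
Sat(A[p U q]) = {s3, s4}
A[q U A[p U q]]: least fixpoint, start Z0 = Sat(A[p U q]) = {s3, s4}, add states in Sat(q) with every successor in Z. Already a fixed point.
Sat(A[q U A[p U q]]) = {s3, s4}
s3 ∈ Sat(A[q U A[p U q]]) = {s3, s4}, so the formula holds at s3.

Yes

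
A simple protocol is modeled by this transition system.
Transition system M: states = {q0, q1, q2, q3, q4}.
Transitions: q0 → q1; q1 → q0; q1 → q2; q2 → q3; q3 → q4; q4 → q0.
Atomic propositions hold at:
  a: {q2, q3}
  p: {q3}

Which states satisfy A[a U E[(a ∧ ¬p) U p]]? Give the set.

{q2, q3}

Sat(¬p) = {q0, q1, q2, q4}
Sat(a ∧ ¬p) = {q2}
E[(a ∧ ¬p) U p]: least fixpoint, start Z0 = Sat(p) = {q3}, add states in Sat(a ∧ ¬p) with some successor in Z. Z1 = {q2, q3}; fixed.
Sat(E[(a ∧ ¬p) U p]) = {q2, q3}
A[a U E[(a ∧ ¬p) U p]]: least fixpoint, start Z0 = Sat(E[(a ∧ ¬p) U p]) = {q2, q3}, add states in Sat(a) with every successor in Z. Already a fixed point.
Sat(A[a U E[(a ∧ ¬p) U p]]) = {q2, q3}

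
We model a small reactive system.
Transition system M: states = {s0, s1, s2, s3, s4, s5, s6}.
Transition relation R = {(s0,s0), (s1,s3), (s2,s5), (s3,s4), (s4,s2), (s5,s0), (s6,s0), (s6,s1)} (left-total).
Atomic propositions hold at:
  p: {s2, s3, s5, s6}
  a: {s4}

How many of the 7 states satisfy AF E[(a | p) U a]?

Sat(a | p) = {s2, s3, s4, s5, s6}
E[(a | p) U a]: least fixpoint, start Z0 = Sat(a) = {s4}, add states in Sat(a | p) with some successor in Z. Z1 = {s3, s4}; fixed.
Sat(E[(a | p) U a]) = {s3, s4}
AF E[(a | p) U a]: least fixpoint, start Z0 = {s3, s4}, add states with every successor in Z. Z1 = {s1, s3, s4}; fixed.
Sat(AF E[(a | p) U a]) = {s1, s3, s4}
|Sat(AF E[(a | p) U a])| = |{s1, s3, s4}| = 3.

3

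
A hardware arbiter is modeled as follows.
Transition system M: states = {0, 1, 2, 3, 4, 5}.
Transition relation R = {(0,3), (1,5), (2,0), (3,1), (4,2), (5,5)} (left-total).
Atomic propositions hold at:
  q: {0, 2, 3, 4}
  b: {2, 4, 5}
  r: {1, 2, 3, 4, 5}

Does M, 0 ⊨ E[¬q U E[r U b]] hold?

Sat(¬q) = {1, 5}
E[r U b]: least fixpoint, start Z0 = Sat(b) = {2, 4, 5}, add states in Sat(r) with some successor in Z. Z1 = {1, 2, 4, 5}; Z2 = {1, 2, 3, 4, 5}; fixed.
Sat(E[r U b]) = {1, 2, 3, 4, 5}
E[¬q U E[r U b]]: least fixpoint, start Z0 = Sat(E[r U b]) = {1, 2, 3, 4, 5}, add states in Sat(¬q) with some successor in Z. Already a fixed point.
Sat(E[¬q U E[r U b]]) = {1, 2, 3, 4, 5}
0 ∉ Sat(E[¬q U E[r U b]]) = {1, 2, 3, 4, 5}, so the formula does not hold at 0.

No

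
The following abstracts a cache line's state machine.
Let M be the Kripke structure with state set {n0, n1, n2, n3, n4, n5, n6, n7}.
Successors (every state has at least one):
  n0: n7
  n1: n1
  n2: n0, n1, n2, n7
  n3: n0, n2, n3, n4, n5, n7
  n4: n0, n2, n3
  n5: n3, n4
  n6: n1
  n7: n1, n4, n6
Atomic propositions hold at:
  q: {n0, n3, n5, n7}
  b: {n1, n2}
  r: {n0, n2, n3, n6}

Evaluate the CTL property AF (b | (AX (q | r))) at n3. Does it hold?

No

Sat(q | r) = {n0, n2, n3, n5, n6, n7}
Sat(AX (q | r)) = {s : every successor in {n0, n2, n3, n5, n6, n7}} = {n0, n4}
Sat(b | (AX (q | r))) = {n0, n1, n2, n4}
AF (b | (AX (q | r))): least fixpoint, start Z0 = {n0, n1, n2, n4}, add states with every successor in Z. Z1 = {n0, n1, n2, n4, n6}; Z2 = {n0, n1, n2, n4, n6, n7}; fixed.
Sat(AF (b | (AX (q | r)))) = {n0, n1, n2, n4, n6, n7}
n3 ∉ Sat(AF (b | (AX (q | r)))) = {n0, n1, n2, n4, n6, n7}, so the formula does not hold at n3.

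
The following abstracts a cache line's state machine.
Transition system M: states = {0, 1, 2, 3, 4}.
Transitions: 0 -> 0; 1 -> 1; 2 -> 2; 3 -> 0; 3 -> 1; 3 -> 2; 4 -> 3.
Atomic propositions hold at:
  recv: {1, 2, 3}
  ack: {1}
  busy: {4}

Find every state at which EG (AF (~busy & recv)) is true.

{1, 2, 3, 4}

Sat(~busy) = {0, 1, 2, 3}
Sat(~busy & recv) = {1, 2, 3}
AF (~busy & recv): least fixpoint, start Z0 = {1, 2, 3}, add states with every successor in Z. Z1 = {1, 2, 3, 4}; fixed.
Sat(AF (~busy & recv)) = {1, 2, 3, 4}
EG (AF (~busy & recv)): greatest fixpoint, start Z0 = {1, 2, 3, 4}, keep only states in Sat with some successor in Z. Already a fixed point.
Sat(EG (AF (~busy & recv))) = {1, 2, 3, 4}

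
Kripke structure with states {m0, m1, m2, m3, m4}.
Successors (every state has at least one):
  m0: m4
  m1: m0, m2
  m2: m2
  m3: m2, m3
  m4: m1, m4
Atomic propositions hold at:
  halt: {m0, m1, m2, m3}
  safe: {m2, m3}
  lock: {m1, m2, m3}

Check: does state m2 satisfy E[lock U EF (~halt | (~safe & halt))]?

No

Sat(~halt) = {m4}
Sat(~safe) = {m0, m1, m4}
Sat(~safe & halt) = {m0, m1}
Sat(~halt | (~safe & halt)) = {m0, m1, m4}
EF (~halt | (~safe & halt)): least fixpoint, start Z0 = {m0, m1, m4}, add states with some successor in Z. Already a fixed point.
Sat(EF (~halt | (~safe & halt))) = {m0, m1, m4}
E[lock U EF (~halt | (~safe & halt))]: least fixpoint, start Z0 = Sat(EF (~halt | (~safe & halt))) = {m0, m1, m4}, add states in Sat(lock) with some successor in Z. Already a fixed point.
Sat(E[lock U EF (~halt | (~safe & halt))]) = {m0, m1, m4}
m2 ∉ Sat(E[lock U EF (~halt | (~safe & halt))]) = {m0, m1, m4}, so the formula does not hold at m2.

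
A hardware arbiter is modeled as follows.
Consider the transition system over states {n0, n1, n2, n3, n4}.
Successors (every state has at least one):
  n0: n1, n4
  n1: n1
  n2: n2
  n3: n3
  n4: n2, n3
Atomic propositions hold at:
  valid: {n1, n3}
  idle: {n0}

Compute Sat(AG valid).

AG valid: greatest fixpoint, start Z0 = {n1, n3}, keep only states in Sat with every successor in Z. Already a fixed point.
Sat(AG valid) = {n1, n3}

{n1, n3}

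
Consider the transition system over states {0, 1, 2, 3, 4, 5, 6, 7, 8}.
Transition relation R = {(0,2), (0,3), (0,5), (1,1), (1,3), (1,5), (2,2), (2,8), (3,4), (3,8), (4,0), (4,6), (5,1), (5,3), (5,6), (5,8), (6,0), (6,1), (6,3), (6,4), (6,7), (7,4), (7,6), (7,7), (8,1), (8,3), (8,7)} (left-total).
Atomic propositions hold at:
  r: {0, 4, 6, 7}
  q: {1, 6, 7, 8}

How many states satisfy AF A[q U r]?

A[q U r]: least fixpoint, start Z0 = Sat(r) = {0, 4, 6, 7}, add states in Sat(q) with every successor in Z. Already a fixed point.
Sat(A[q U r]) = {0, 4, 6, 7}
AF A[q U r]: least fixpoint, start Z0 = {0, 4, 6, 7}, add states with every successor in Z. Already a fixed point.
Sat(AF A[q U r]) = {0, 4, 6, 7}
|Sat(AF A[q U r])| = |{0, 4, 6, 7}| = 4.

4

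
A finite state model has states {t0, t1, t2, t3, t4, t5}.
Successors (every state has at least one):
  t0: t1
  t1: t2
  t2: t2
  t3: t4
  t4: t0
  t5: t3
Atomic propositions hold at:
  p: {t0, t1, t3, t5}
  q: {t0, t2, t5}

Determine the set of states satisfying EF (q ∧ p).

{t0, t3, t4, t5}

Sat(q ∧ p) = {t0, t5}
EF (q ∧ p): least fixpoint, start Z0 = {t0, t5}, add states with some successor in Z. Z1 = {t0, t4, t5}; Z2 = {t0, t3, t4, t5}; fixed.
Sat(EF (q ∧ p)) = {t0, t3, t4, t5}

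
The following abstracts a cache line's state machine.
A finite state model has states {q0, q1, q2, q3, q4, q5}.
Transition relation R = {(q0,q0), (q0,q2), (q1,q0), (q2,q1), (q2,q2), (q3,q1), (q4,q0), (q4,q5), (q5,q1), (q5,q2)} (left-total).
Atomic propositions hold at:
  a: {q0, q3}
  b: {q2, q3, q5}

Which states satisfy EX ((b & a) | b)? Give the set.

{q0, q2, q4, q5}

Sat(b & a) = {q3}
Sat((b & a) | b) = {q2, q3, q5}
Sat(EX ((b & a) | b)) = {s : some successor in {q2, q3, q5}} = {q0, q2, q4, q5}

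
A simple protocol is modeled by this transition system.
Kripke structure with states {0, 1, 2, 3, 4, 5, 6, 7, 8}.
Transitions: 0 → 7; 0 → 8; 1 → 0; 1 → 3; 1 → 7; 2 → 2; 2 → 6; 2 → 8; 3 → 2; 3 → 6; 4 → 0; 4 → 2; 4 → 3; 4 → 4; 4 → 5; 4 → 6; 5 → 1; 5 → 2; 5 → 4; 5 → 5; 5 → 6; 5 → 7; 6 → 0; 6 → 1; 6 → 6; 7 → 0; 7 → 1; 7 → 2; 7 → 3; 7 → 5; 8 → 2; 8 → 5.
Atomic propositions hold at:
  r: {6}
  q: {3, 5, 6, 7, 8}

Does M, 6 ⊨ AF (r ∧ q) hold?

Yes

Sat(r ∧ q) = {6}
AF (r ∧ q): least fixpoint, start Z0 = {6}, add states with every successor in Z. Already a fixed point.
Sat(AF (r ∧ q)) = {6}
6 ∈ Sat(AF (r ∧ q)) = {6}, so the formula holds at 6.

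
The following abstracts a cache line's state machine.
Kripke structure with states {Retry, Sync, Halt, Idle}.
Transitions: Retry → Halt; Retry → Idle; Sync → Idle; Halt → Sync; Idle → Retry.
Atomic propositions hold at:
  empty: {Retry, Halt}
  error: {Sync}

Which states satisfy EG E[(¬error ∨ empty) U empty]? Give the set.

Sat(¬error) = {Retry, Halt, Idle}
Sat(¬error ∨ empty) = {Retry, Halt, Idle}
E[(¬error ∨ empty) U empty]: least fixpoint, start Z0 = Sat(empty) = {Retry, Halt}, add states in Sat(¬error ∨ empty) with some successor in Z. Z1 = {Retry, Halt, Idle}; fixed.
Sat(E[(¬error ∨ empty) U empty]) = {Retry, Halt, Idle}
EG E[(¬error ∨ empty) U empty]: greatest fixpoint, start Z0 = {Retry, Halt, Idle}, keep only states in Sat with some successor in Z. Z1 = {Retry, Idle}; fixed.
Sat(EG E[(¬error ∨ empty) U empty]) = {Retry, Idle}

{Retry, Idle}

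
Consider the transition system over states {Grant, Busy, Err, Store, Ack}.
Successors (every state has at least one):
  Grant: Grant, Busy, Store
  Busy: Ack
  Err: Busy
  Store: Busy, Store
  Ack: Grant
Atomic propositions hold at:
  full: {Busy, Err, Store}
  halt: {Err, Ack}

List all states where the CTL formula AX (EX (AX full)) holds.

Sat(AX full) = {s : every successor in {Busy, Err, Store}} = {Err, Store}
Sat(EX (AX full)) = {s : some successor in {Err, Store}} = {Grant, Store}
Sat(AX (EX (AX full))) = {s : every successor in {Grant, Store}} = {Ack}

{Ack}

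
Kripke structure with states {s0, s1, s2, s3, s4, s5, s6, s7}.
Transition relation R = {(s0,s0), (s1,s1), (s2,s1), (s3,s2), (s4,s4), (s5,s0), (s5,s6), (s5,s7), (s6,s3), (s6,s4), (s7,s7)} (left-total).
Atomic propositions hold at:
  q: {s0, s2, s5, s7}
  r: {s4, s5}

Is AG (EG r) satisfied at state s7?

EG r: greatest fixpoint, start Z0 = {s4, s5}, keep only states in Sat with some successor in Z. Z1 = {s4}; fixed.
Sat(EG r) = {s4}
AG (EG r): greatest fixpoint, start Z0 = {s4}, keep only states in Sat with every successor in Z. Already a fixed point.
Sat(AG (EG r)) = {s4}
s7 ∉ Sat(AG (EG r)) = {s4}, so the formula does not hold at s7.

No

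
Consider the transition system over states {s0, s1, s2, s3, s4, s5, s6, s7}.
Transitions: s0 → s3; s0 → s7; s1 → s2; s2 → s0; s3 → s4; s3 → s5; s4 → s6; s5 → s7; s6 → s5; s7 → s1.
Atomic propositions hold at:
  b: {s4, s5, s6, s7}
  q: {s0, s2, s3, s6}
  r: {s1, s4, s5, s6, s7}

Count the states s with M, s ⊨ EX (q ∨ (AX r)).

Sat(AX r) = {s : every successor in {s1, s4, s5, s6, s7}} = {s3, s4, s5, s6, s7}
Sat(q ∨ (AX r)) = {s0, s2, s3, s4, s5, s6, s7}
Sat(EX (q ∨ (AX r))) = {s : some successor in {s0, s2, s3, s4, s5, s6, s7}} = {s0, s1, s2, s3, s4, s5, s6}
|Sat(EX (q ∨ (AX r)))| = |{s0, s1, s2, s3, s4, s5, s6}| = 7.

7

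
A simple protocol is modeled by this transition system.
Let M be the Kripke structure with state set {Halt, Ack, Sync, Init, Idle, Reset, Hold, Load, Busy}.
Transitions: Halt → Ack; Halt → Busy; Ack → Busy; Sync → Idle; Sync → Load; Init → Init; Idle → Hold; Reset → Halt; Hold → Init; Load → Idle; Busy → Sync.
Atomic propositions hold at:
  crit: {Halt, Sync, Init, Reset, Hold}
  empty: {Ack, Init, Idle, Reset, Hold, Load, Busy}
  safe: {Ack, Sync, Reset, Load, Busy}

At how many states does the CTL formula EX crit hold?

Sat(EX crit) = {s : some successor in {Halt, Sync, Init, Reset, Hold}} = {Init, Idle, Reset, Hold, Busy}
|Sat(EX crit)| = |{Init, Idle, Reset, Hold, Busy}| = 5.

5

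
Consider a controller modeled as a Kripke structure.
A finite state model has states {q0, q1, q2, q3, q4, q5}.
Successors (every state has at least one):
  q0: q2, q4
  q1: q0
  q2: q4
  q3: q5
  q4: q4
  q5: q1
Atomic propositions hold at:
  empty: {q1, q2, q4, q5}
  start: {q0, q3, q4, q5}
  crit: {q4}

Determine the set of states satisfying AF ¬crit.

{q0, q1, q2, q3, q5}

Sat(¬crit) = {q0, q1, q2, q3, q5}
AF ¬crit: least fixpoint, start Z0 = {q0, q1, q2, q3, q5}, add states with every successor in Z. Already a fixed point.
Sat(AF ¬crit) = {q0, q1, q2, q3, q5}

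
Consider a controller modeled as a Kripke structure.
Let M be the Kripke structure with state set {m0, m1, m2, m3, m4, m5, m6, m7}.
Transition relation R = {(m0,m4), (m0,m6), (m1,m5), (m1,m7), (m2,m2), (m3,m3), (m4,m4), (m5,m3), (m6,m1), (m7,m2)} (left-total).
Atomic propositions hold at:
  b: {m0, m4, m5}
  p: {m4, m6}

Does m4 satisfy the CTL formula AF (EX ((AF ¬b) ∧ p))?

No

Sat(¬b) = {m1, m2, m3, m6, m7}
AF ¬b: least fixpoint, start Z0 = {m1, m2, m3, m6, m7}, add states with every successor in Z. Z1 = {m1, m2, m3, m5, m6, m7}; fixed.
Sat(AF ¬b) = {m1, m2, m3, m5, m6, m7}
Sat((AF ¬b) ∧ p) = {m6}
Sat(EX ((AF ¬b) ∧ p)) = {s : some successor in {m6}} = {m0}
AF (EX ((AF ¬b) ∧ p)): least fixpoint, start Z0 = {m0}, add states with every successor in Z. Already a fixed point.
Sat(AF (EX ((AF ¬b) ∧ p))) = {m0}
m4 ∉ Sat(AF (EX ((AF ¬b) ∧ p))) = {m0}, so the formula does not hold at m4.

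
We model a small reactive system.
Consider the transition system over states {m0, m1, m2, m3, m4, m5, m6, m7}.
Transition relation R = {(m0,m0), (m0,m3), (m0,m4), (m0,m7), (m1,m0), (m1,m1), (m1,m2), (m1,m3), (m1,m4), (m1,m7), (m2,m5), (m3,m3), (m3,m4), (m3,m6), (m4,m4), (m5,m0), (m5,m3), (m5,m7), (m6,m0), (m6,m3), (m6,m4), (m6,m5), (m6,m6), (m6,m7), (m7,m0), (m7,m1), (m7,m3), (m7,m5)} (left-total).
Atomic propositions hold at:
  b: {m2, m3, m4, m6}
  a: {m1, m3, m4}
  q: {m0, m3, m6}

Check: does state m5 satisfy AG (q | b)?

Sat(q | b) = {m0, m2, m3, m4, m6}
AG (q | b): greatest fixpoint, start Z0 = {m0, m2, m3, m4, m6}, keep only states in Sat with every successor in Z. Z1 = {m3, m4}; Z2 = {m4}; fixed.
Sat(AG (q | b)) = {m4}
m5 ∉ Sat(AG (q | b)) = {m4}, so the formula does not hold at m5.

No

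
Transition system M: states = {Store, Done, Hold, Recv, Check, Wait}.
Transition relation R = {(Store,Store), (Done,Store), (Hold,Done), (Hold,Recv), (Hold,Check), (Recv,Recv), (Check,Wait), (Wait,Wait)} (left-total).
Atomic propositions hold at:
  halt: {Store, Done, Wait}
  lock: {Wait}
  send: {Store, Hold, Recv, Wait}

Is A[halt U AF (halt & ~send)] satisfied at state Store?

Sat(~send) = {Done, Check}
Sat(halt & ~send) = {Done}
AF (halt & ~send): least fixpoint, start Z0 = {Done}, add states with every successor in Z. Already a fixed point.
Sat(AF (halt & ~send)) = {Done}
A[halt U AF (halt & ~send)]: least fixpoint, start Z0 = Sat(AF (halt & ~send)) = {Done}, add states in Sat(halt) with every successor in Z. Already a fixed point.
Sat(A[halt U AF (halt & ~send)]) = {Done}
Store ∉ Sat(A[halt U AF (halt & ~send)]) = {Done}, so the formula does not hold at Store.

No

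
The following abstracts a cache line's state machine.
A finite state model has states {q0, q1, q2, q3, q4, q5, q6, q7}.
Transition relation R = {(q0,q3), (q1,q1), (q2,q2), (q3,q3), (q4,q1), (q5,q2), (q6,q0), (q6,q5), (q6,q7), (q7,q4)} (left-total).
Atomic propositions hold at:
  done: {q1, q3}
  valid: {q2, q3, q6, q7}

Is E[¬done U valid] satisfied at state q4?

No

Sat(¬done) = {q0, q2, q4, q5, q6, q7}
E[¬done U valid]: least fixpoint, start Z0 = Sat(valid) = {q2, q3, q6, q7}, add states in Sat(¬done) with some successor in Z. Z1 = {q0, q2, q3, q5, q6, q7}; fixed.
Sat(E[¬done U valid]) = {q0, q2, q3, q5, q6, q7}
q4 ∉ Sat(E[¬done U valid]) = {q0, q2, q3, q5, q6, q7}, so the formula does not hold at q4.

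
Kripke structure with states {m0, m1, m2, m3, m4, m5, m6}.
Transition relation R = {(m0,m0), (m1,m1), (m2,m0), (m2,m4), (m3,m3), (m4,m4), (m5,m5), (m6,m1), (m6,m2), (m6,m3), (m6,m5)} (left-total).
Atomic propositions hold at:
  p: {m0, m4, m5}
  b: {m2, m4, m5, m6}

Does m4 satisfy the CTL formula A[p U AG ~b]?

No

Sat(~b) = {m0, m1, m3}
AG ~b: greatest fixpoint, start Z0 = {m0, m1, m3}, keep only states in Sat with every successor in Z. Already a fixed point.
Sat(AG ~b) = {m0, m1, m3}
A[p U AG ~b]: least fixpoint, start Z0 = Sat(AG ~b) = {m0, m1, m3}, add states in Sat(p) with every successor in Z. Already a fixed point.
Sat(A[p U AG ~b]) = {m0, m1, m3}
m4 ∉ Sat(A[p U AG ~b]) = {m0, m1, m3}, so the formula does not hold at m4.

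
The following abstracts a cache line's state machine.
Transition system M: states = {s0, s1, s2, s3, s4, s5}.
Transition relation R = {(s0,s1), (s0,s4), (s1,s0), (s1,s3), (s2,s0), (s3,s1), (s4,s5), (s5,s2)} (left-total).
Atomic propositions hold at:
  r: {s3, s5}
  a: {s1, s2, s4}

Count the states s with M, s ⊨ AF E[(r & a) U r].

3

Sat(r & a) = ∅
E[(r & a) U r]: least fixpoint, start Z0 = Sat(r) = {s3, s5}, add states in Sat(r & a) with some successor in Z. Already a fixed point.
Sat(E[(r & a) U r]) = {s3, s5}
AF E[(r & a) U r]: least fixpoint, start Z0 = {s3, s5}, add states with every successor in Z. Z1 = {s3, s4, s5}; fixed.
Sat(AF E[(r & a) U r]) = {s3, s4, s5}
|Sat(AF E[(r & a) U r])| = |{s3, s4, s5}| = 3.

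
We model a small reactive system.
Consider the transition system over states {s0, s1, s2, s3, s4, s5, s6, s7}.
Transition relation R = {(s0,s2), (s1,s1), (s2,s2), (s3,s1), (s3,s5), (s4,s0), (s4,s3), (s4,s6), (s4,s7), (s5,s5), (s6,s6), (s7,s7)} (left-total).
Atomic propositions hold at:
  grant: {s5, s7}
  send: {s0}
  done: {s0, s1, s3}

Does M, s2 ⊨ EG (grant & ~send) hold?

No

Sat(~send) = {s1, s2, s3, s4, s5, s6, s7}
Sat(grant & ~send) = {s5, s7}
EG (grant & ~send): greatest fixpoint, start Z0 = {s5, s7}, keep only states in Sat with some successor in Z. Already a fixed point.
Sat(EG (grant & ~send)) = {s5, s7}
s2 ∉ Sat(EG (grant & ~send)) = {s5, s7}, so the formula does not hold at s2.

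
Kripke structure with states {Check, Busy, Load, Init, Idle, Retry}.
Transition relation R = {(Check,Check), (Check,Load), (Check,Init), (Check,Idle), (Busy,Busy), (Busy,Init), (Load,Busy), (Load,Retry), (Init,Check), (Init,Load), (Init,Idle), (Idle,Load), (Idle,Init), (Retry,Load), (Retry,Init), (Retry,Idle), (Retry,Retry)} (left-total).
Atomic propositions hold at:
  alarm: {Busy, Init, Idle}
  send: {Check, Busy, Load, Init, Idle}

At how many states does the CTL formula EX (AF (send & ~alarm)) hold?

4

Sat(~alarm) = {Check, Load, Retry}
Sat(send & ~alarm) = {Check, Load}
AF (send & ~alarm): least fixpoint, start Z0 = {Check, Load}, add states with every successor in Z. Already a fixed point.
Sat(AF (send & ~alarm)) = {Check, Load}
Sat(EX (AF (send & ~alarm))) = {s : some successor in {Check, Load}} = {Check, Init, Idle, Retry}
|Sat(EX (AF (send & ~alarm)))| = |{Check, Init, Idle, Retry}| = 4.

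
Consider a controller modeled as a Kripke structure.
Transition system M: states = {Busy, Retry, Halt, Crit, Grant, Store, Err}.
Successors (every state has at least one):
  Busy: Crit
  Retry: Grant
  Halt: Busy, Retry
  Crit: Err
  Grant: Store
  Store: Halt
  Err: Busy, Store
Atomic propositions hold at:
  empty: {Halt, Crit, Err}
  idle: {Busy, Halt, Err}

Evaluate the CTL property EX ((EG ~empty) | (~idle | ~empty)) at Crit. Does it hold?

Sat(~empty) = {Busy, Retry, Grant, Store}
EG ~empty: greatest fixpoint, start Z0 = {Busy, Retry, Grant, Store}, keep only states in Sat with some successor in Z. Z1 = {Retry, Grant}; Z2 = {Retry}; Z3 = ∅; fixed.
Sat(EG ~empty) = ∅
Sat(~idle) = {Retry, Crit, Grant, Store}
Sat(~idle | ~empty) = {Busy, Retry, Crit, Grant, Store}
Sat((EG ~empty) | (~idle | ~empty)) = {Busy, Retry, Crit, Grant, Store}
Sat(EX ((EG ~empty) | (~idle | ~empty))) = {s : some successor in {Busy, Retry, Crit, Grant, Store}} = {Busy, Retry, Halt, Grant, Err}
Crit ∉ Sat(EX ((EG ~empty) | (~idle | ~empty))) = {Busy, Retry, Halt, Grant, Err}, so the formula does not hold at Crit.

No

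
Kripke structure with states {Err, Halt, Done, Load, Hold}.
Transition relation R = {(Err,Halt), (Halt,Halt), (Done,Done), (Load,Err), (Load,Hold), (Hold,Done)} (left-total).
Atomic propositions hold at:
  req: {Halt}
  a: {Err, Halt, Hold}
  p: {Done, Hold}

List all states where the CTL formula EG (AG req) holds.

AG req: greatest fixpoint, start Z0 = {Halt}, keep only states in Sat with every successor in Z. Already a fixed point.
Sat(AG req) = {Halt}
EG (AG req): greatest fixpoint, start Z0 = {Halt}, keep only states in Sat with some successor in Z. Already a fixed point.
Sat(EG (AG req)) = {Halt}

{Halt}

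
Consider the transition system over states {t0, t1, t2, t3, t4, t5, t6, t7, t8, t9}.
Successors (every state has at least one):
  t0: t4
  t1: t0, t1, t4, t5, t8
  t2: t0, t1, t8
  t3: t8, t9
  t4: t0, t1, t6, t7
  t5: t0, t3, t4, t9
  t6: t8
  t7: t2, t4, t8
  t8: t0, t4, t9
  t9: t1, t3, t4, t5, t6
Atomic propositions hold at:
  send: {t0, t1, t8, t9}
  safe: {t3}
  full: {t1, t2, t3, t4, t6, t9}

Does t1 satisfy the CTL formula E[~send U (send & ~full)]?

Sat(~send) = {t2, t3, t4, t5, t6, t7}
Sat(~full) = {t0, t5, t7, t8}
Sat(send & ~full) = {t0, t8}
E[~send U (send & ~full)]: least fixpoint, start Z0 = Sat((send & ~full)) = {t0, t8}, add states in Sat(~send) with some successor in Z. Z1 = {t0, t2, t3, t4, t5, t6, t7, t8}; fixed.
Sat(E[~send U (send & ~full)]) = {t0, t2, t3, t4, t5, t6, t7, t8}
t1 ∉ Sat(E[~send U (send & ~full)]) = {t0, t2, t3, t4, t5, t6, t7, t8}, so the formula does not hold at t1.

No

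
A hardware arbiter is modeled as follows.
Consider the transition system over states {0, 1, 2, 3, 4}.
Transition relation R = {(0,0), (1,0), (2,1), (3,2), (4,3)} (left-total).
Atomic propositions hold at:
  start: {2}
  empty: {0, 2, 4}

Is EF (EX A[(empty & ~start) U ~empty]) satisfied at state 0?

No

Sat(~start) = {0, 1, 3, 4}
Sat(empty & ~start) = {0, 4}
Sat(~empty) = {1, 3}
A[(empty & ~start) U ~empty]: least fixpoint, start Z0 = Sat(~empty) = {1, 3}, add states in Sat(empty & ~start) with every successor in Z. Z1 = {1, 3, 4}; fixed.
Sat(A[(empty & ~start) U ~empty]) = {1, 3, 4}
Sat(EX A[(empty & ~start) U ~empty]) = {s : some successor in {1, 3, 4}} = {2, 4}
EF (EX A[(empty & ~start) U ~empty]): least fixpoint, start Z0 = {2, 4}, add states with some successor in Z. Z1 = {2, 3, 4}; fixed.
Sat(EF (EX A[(empty & ~start) U ~empty])) = {2, 3, 4}
0 ∉ Sat(EF (EX A[(empty & ~start) U ~empty])) = {2, 3, 4}, so the formula does not hold at 0.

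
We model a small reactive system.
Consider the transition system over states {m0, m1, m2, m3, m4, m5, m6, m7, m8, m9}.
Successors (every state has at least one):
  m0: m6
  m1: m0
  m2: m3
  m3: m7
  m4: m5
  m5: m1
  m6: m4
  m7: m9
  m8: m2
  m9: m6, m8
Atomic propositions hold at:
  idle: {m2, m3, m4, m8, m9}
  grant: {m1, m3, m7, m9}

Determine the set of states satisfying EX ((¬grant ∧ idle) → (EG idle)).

Sat(¬grant) = {m0, m2, m4, m5, m6, m8}
Sat(¬grant ∧ idle) = {m2, m4, m8}
EG idle: greatest fixpoint, start Z0 = {m2, m3, m4, m8, m9}, keep only states in Sat with some successor in Z. Z1 = {m2, m8, m9}; Z2 = {m8, m9}; Z3 = {m9}; Z4 = ∅; fixed.
Sat(EG idle) = ∅
Sat((¬grant ∧ idle) → (EG idle)) = {m0, m1, m3, m5, m6, m7, m9}
Sat(EX ((¬grant ∧ idle) → (EG idle))) = {s : some successor in {m0, m1, m3, m5, m6, m7, m9}} = {m0, m1, m2, m3, m4, m5, m7, m9}

{m0, m1, m2, m3, m4, m5, m7, m9}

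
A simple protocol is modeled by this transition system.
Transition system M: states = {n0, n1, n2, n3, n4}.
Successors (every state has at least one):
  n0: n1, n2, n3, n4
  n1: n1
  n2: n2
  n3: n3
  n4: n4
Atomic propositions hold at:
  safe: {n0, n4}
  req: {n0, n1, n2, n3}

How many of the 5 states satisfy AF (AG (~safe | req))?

Sat(~safe) = {n1, n2, n3}
Sat(~safe | req) = {n0, n1, n2, n3}
AG (~safe | req): greatest fixpoint, start Z0 = {n0, n1, n2, n3}, keep only states in Sat with every successor in Z. Z1 = {n1, n2, n3}; fixed.
Sat(AG (~safe | req)) = {n1, n2, n3}
AF (AG (~safe | req)): least fixpoint, start Z0 = {n1, n2, n3}, add states with every successor in Z. Already a fixed point.
Sat(AF (AG (~safe | req))) = {n1, n2, n3}
|Sat(AF (AG (~safe | req)))| = |{n1, n2, n3}| = 3.

3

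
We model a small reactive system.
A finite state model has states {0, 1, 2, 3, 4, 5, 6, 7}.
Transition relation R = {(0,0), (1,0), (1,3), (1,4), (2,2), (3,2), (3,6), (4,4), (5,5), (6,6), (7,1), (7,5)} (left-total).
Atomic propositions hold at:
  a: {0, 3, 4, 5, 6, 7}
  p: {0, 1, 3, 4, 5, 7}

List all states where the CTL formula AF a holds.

AF a: least fixpoint, start Z0 = {0, 3, 4, 5, 6, 7}, add states with every successor in Z. Z1 = {0, 1, 3, 4, 5, 6, 7}; fixed.
Sat(AF a) = {0, 1, 3, 4, 5, 6, 7}

{0, 1, 3, 4, 5, 6, 7}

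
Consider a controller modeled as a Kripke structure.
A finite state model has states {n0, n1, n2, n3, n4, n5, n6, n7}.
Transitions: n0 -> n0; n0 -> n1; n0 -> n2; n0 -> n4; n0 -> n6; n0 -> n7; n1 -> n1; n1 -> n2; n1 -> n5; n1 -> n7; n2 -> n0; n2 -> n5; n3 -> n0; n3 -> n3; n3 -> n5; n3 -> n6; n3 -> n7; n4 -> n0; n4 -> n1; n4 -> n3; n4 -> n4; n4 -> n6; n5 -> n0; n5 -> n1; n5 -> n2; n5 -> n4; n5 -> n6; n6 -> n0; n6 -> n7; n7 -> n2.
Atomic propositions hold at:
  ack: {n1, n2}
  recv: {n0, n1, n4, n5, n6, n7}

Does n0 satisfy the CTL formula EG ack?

EG ack: greatest fixpoint, start Z0 = {n1, n2}, keep only states in Sat with some successor in Z. Z1 = {n1}; fixed.
Sat(EG ack) = {n1}
n0 ∉ Sat(EG ack) = {n1}, so the formula does not hold at n0.

No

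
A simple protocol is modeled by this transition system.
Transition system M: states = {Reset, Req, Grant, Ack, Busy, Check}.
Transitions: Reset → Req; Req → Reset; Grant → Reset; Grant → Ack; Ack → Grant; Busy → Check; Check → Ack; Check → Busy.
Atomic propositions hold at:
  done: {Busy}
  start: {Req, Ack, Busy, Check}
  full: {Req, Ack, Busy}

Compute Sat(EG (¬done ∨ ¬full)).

Sat(¬done) = {Reset, Req, Grant, Ack, Check}
Sat(¬full) = {Reset, Grant, Check}
Sat(¬done ∨ ¬full) = {Reset, Req, Grant, Ack, Check}
EG (¬done ∨ ¬full): greatest fixpoint, start Z0 = {Reset, Req, Grant, Ack, Check}, keep only states in Sat with some successor in Z. Already a fixed point.
Sat(EG (¬done ∨ ¬full)) = {Reset, Req, Grant, Ack, Check}

{Reset, Req, Grant, Ack, Check}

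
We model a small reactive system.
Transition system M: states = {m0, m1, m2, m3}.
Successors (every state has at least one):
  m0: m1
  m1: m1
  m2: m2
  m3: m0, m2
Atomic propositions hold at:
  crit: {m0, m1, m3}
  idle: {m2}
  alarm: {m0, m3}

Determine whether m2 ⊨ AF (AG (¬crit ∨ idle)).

Yes

Sat(¬crit) = {m2}
Sat(¬crit ∨ idle) = {m2}
AG (¬crit ∨ idle): greatest fixpoint, start Z0 = {m2}, keep only states in Sat with every successor in Z. Already a fixed point.
Sat(AG (¬crit ∨ idle)) = {m2}
AF (AG (¬crit ∨ idle)): least fixpoint, start Z0 = {m2}, add states with every successor in Z. Already a fixed point.
Sat(AF (AG (¬crit ∨ idle))) = {m2}
m2 ∈ Sat(AF (AG (¬crit ∨ idle))) = {m2}, so the formula holds at m2.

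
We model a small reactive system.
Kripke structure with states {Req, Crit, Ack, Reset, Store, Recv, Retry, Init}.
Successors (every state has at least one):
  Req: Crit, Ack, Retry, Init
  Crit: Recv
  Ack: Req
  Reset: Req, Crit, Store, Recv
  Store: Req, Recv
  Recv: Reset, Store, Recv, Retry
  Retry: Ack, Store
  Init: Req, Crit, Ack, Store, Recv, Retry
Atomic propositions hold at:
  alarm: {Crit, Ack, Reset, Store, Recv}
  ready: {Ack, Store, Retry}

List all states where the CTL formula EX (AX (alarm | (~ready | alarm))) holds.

Sat(~ready) = {Req, Crit, Reset, Recv, Init}
Sat(~ready | alarm) = {Req, Crit, Ack, Reset, Store, Recv, Init}
Sat(alarm | (~ready | alarm)) = {Req, Crit, Ack, Reset, Store, Recv, Init}
Sat(AX (alarm | (~ready | alarm))) = {s : every successor in {Req, Crit, Ack, Reset, Store, Recv, Init}} = {Crit, Ack, Reset, Store, Retry}
Sat(EX (AX (alarm | (~ready | alarm)))) = {s : some successor in {Crit, Ack, Reset, Store, Retry}} = {Req, Reset, Recv, Retry, Init}

{Req, Reset, Recv, Retry, Init}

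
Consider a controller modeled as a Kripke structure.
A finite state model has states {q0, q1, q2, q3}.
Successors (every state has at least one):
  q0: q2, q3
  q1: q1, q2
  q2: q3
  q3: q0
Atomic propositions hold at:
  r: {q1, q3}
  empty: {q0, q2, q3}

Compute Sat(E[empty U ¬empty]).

Sat(¬empty) = {q1}
E[empty U ¬empty]: least fixpoint, start Z0 = Sat(¬empty) = {q1}, add states in Sat(empty) with some successor in Z. Already a fixed point.
Sat(E[empty U ¬empty]) = {q1}

{q1}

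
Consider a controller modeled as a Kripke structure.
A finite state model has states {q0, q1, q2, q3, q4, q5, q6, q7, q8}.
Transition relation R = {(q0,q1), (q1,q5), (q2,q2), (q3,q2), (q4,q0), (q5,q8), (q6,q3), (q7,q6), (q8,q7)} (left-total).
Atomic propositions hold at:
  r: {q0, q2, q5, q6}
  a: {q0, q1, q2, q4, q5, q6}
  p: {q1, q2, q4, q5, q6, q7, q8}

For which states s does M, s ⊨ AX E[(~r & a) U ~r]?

Sat(~r) = {q1, q3, q4, q7, q8}
Sat(~r & a) = {q1, q4}
E[(~r & a) U ~r]: least fixpoint, start Z0 = Sat(~r) = {q1, q3, q4, q7, q8}, add states in Sat(~r & a) with some successor in Z. Already a fixed point.
Sat(E[(~r & a) U ~r]) = {q1, q3, q4, q7, q8}
Sat(AX E[(~r & a) U ~r]) = {s : every successor in {q1, q3, q4, q7, q8}} = {q0, q5, q6, q8}

{q0, q5, q6, q8}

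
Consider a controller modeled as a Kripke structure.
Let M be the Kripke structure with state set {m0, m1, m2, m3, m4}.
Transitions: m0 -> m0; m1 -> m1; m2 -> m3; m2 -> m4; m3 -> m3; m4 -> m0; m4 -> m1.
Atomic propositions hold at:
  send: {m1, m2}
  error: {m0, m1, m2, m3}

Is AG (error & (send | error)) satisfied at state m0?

Sat(send | error) = {m0, m1, m2, m3}
Sat(error & (send | error)) = {m0, m1, m2, m3}
AG (error & (send | error)): greatest fixpoint, start Z0 = {m0, m1, m2, m3}, keep only states in Sat with every successor in Z. Z1 = {m0, m1, m3}; fixed.
Sat(AG (error & (send | error))) = {m0, m1, m3}
m0 ∈ Sat(AG (error & (send | error))) = {m0, m1, m3}, so the formula holds at m0.

Yes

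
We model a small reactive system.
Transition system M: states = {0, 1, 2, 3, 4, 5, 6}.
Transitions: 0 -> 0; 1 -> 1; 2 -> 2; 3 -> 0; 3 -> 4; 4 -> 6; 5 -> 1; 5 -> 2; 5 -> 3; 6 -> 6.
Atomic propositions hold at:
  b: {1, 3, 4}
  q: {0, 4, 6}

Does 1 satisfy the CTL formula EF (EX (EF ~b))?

Sat(~b) = {0, 2, 5, 6}
EF ~b: least fixpoint, start Z0 = {0, 2, 5, 6}, add states with some successor in Z. Z1 = {0, 2, 3, 4, 5, 6}; fixed.
Sat(EF ~b) = {0, 2, 3, 4, 5, 6}
Sat(EX (EF ~b)) = {s : some successor in {0, 2, 3, 4, 5, 6}} = {0, 2, 3, 4, 5, 6}
EF (EX (EF ~b)): least fixpoint, start Z0 = {0, 2, 3, 4, 5, 6}, add states with some successor in Z. Already a fixed point.
Sat(EF (EX (EF ~b))) = {0, 2, 3, 4, 5, 6}
1 ∉ Sat(EF (EX (EF ~b))) = {0, 2, 3, 4, 5, 6}, so the formula does not hold at 1.

No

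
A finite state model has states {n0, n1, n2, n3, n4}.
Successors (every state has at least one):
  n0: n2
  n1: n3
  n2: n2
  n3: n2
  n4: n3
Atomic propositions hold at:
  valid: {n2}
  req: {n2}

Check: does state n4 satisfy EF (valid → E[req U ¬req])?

Sat(¬req) = {n0, n1, n3, n4}
E[req U ¬req]: least fixpoint, start Z0 = Sat(¬req) = {n0, n1, n3, n4}, add states in Sat(req) with some successor in Z. Already a fixed point.
Sat(E[req U ¬req]) = {n0, n1, n3, n4}
Sat(valid → E[req U ¬req]) = {n0, n1, n3, n4}
EF (valid → E[req U ¬req]): least fixpoint, start Z0 = {n0, n1, n3, n4}, add states with some successor in Z. Already a fixed point.
Sat(EF (valid → E[req U ¬req])) = {n0, n1, n3, n4}
n4 ∈ Sat(EF (valid → E[req U ¬req])) = {n0, n1, n3, n4}, so the formula holds at n4.

Yes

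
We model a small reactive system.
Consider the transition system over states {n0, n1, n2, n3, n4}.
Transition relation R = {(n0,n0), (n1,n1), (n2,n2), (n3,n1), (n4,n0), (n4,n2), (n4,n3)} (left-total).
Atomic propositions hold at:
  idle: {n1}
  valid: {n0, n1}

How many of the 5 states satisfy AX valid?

Sat(AX valid) = {s : every successor in {n0, n1}} = {n0, n1, n3}
|Sat(AX valid)| = |{n0, n1, n3}| = 3.

3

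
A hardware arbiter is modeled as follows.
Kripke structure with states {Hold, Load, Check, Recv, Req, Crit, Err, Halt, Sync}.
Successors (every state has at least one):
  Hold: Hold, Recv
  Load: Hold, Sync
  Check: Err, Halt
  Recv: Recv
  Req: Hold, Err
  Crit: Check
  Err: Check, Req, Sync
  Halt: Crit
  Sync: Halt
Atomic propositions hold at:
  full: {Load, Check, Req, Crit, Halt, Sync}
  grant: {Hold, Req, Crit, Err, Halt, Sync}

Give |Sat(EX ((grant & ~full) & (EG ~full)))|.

Sat(~full) = {Hold, Recv, Err}
Sat(grant & ~full) = {Hold, Err}
EG ~full: greatest fixpoint, start Z0 = {Hold, Recv, Err}, keep only states in Sat with some successor in Z. Z1 = {Hold, Recv}; fixed.
Sat(EG ~full) = {Hold, Recv}
Sat((grant & ~full) & (EG ~full)) = {Hold}
Sat(EX ((grant & ~full) & (EG ~full))) = {s : some successor in {Hold}} = {Hold, Load, Req}
|Sat(EX ((grant & ~full) & (EG ~full)))| = |{Hold, Load, Req}| = 3.

3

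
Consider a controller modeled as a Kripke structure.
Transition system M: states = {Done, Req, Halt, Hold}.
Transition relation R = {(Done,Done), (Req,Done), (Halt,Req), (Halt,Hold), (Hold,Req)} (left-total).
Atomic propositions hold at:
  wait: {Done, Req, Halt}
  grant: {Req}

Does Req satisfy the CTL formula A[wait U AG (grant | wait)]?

Sat(grant | wait) = {Done, Req, Halt}
AG (grant | wait): greatest fixpoint, start Z0 = {Done, Req, Halt}, keep only states in Sat with every successor in Z. Z1 = {Done, Req}; fixed.
Sat(AG (grant | wait)) = {Done, Req}
A[wait U AG (grant | wait)]: least fixpoint, start Z0 = Sat(AG (grant | wait)) = {Done, Req}, add states in Sat(wait) with every successor in Z. Already a fixed point.
Sat(A[wait U AG (grant | wait)]) = {Done, Req}
Req ∈ Sat(A[wait U AG (grant | wait)]) = {Done, Req}, so the formula holds at Req.

Yes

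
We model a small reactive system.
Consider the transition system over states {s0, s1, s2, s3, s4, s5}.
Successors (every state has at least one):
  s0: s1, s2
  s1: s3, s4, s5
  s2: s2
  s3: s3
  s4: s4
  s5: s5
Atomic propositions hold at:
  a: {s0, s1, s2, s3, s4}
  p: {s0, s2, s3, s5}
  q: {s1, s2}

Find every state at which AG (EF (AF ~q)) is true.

{s1, s3, s4, s5}

Sat(~q) = {s0, s3, s4, s5}
AF ~q: least fixpoint, start Z0 = {s0, s3, s4, s5}, add states with every successor in Z. Z1 = {s0, s1, s3, s4, s5}; fixed.
Sat(AF ~q) = {s0, s1, s3, s4, s5}
EF (AF ~q): least fixpoint, start Z0 = {s0, s1, s3, s4, s5}, add states with some successor in Z. Already a fixed point.
Sat(EF (AF ~q)) = {s0, s1, s3, s4, s5}
AG (EF (AF ~q)): greatest fixpoint, start Z0 = {s0, s1, s3, s4, s5}, keep only states in Sat with every successor in Z. Z1 = {s1, s3, s4, s5}; fixed.
Sat(AG (EF (AF ~q))) = {s1, s3, s4, s5}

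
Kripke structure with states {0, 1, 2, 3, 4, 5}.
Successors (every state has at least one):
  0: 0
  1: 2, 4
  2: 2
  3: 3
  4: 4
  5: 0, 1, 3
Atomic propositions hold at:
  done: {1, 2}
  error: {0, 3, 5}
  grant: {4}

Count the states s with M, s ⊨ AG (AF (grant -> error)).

Sat(grant -> error) = {0, 1, 2, 3, 5}
AF (grant -> error): least fixpoint, start Z0 = {0, 1, 2, 3, 5}, add states with every successor in Z. Already a fixed point.
Sat(AF (grant -> error)) = {0, 1, 2, 3, 5}
AG (AF (grant -> error)): greatest fixpoint, start Z0 = {0, 1, 2, 3, 5}, keep only states in Sat with every successor in Z. Z1 = {0, 2, 3, 5}; Z2 = {0, 2, 3}; fixed.
Sat(AG (AF (grant -> error))) = {0, 2, 3}
|Sat(AG (AF (grant -> error)))| = |{0, 2, 3}| = 3.

3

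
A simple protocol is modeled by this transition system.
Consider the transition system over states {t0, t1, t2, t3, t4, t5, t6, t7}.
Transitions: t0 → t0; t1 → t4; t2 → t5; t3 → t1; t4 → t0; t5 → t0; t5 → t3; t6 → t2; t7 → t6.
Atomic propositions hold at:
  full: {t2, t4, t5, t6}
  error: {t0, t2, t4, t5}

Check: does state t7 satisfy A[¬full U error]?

Sat(¬full) = {t0, t1, t3, t7}
A[¬full U error]: least fixpoint, start Z0 = Sat(error) = {t0, t2, t4, t5}, add states in Sat(¬full) with every successor in Z. Z1 = {t0, t1, t2, t4, t5}; Z2 = {t0, t1, t2, t3, t4, t5}; fixed.
Sat(A[¬full U error]) = {t0, t1, t2, t3, t4, t5}
t7 ∉ Sat(A[¬full U error]) = {t0, t1, t2, t3, t4, t5}, so the formula does not hold at t7.

No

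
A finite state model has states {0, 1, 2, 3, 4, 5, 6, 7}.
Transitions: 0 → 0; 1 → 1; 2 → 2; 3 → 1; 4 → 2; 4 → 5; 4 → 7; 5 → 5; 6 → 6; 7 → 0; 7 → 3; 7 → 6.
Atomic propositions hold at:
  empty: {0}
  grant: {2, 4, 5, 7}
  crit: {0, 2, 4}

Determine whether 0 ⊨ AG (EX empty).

Yes

Sat(EX empty) = {s : some successor in {0}} = {0, 7}
AG (EX empty): greatest fixpoint, start Z0 = {0, 7}, keep only states in Sat with every successor in Z. Z1 = {0}; fixed.
Sat(AG (EX empty)) = {0}
0 ∈ Sat(AG (EX empty)) = {0}, so the formula holds at 0.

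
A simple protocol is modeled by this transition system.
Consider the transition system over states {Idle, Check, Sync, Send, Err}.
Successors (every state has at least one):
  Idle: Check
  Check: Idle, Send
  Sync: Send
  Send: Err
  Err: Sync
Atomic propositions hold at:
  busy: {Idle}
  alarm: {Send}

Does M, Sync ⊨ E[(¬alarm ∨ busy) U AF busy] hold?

Sat(¬alarm) = {Idle, Check, Sync, Err}
Sat(¬alarm ∨ busy) = {Idle, Check, Sync, Err}
AF busy: least fixpoint, start Z0 = {Idle}, add states with every successor in Z. Already a fixed point.
Sat(AF busy) = {Idle}
E[(¬alarm ∨ busy) U AF busy]: least fixpoint, start Z0 = Sat(AF busy) = {Idle}, add states in Sat(¬alarm ∨ busy) with some successor in Z. Z1 = {Idle, Check}; fixed.
Sat(E[(¬alarm ∨ busy) U AF busy]) = {Idle, Check}
Sync ∉ Sat(E[(¬alarm ∨ busy) U AF busy]) = {Idle, Check}, so the formula does not hold at Sync.

No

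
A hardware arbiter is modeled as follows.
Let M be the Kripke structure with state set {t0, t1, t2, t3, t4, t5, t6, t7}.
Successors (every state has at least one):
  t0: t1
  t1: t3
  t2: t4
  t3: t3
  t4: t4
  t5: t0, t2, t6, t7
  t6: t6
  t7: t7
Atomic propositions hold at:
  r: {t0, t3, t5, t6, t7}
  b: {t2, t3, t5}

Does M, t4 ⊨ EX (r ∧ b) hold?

No

Sat(r ∧ b) = {t3, t5}
Sat(EX (r ∧ b)) = {s : some successor in {t3, t5}} = {t1, t3}
t4 ∉ Sat(EX (r ∧ b)) = {t1, t3}, so the formula does not hold at t4.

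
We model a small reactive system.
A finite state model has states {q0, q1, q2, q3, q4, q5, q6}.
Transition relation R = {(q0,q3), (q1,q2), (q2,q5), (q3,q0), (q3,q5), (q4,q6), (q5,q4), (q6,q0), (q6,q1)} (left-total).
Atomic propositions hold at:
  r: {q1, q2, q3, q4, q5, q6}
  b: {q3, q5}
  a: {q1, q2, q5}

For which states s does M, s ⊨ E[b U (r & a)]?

Sat(r & a) = {q1, q2, q5}
E[b U (r & a)]: least fixpoint, start Z0 = Sat((r & a)) = {q1, q2, q5}, add states in Sat(b) with some successor in Z. Z1 = {q1, q2, q3, q5}; fixed.
Sat(E[b U (r & a)]) = {q1, q2, q3, q5}

{q1, q2, q3, q5}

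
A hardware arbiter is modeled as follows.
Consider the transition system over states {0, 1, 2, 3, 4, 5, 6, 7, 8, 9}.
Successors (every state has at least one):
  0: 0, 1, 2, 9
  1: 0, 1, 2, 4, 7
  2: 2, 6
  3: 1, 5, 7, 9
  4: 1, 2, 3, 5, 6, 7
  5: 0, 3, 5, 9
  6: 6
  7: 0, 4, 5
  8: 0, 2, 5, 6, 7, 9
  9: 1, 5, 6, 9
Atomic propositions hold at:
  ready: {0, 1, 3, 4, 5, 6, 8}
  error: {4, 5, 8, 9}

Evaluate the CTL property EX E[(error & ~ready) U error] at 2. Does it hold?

Sat(~ready) = {2, 7, 9}
Sat(error & ~ready) = {9}
E[(error & ~ready) U error]: least fixpoint, start Z0 = Sat(error) = {4, 5, 8, 9}, add states in Sat(error & ~ready) with some successor in Z. Already a fixed point.
Sat(E[(error & ~ready) U error]) = {4, 5, 8, 9}
Sat(EX E[(error & ~ready) U error]) = {s : some successor in {4, 5, 8, 9}} = {0, 1, 3, 4, 5, 7, 8, 9}
2 ∉ Sat(EX E[(error & ~ready) U error]) = {0, 1, 3, 4, 5, 7, 8, 9}, so the formula does not hold at 2.

No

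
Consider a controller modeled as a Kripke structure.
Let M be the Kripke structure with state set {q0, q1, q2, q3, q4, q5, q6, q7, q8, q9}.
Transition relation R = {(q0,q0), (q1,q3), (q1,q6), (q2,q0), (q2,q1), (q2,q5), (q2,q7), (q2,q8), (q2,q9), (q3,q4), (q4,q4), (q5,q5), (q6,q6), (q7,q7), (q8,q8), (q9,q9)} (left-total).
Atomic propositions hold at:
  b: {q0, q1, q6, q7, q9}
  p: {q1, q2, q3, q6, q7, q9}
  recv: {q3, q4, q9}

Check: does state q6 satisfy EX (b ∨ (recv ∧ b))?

Yes

Sat(recv ∧ b) = {q9}
Sat(b ∨ (recv ∧ b)) = {q0, q1, q6, q7, q9}
Sat(EX (b ∨ (recv ∧ b))) = {s : some successor in {q0, q1, q6, q7, q9}} = {q0, q1, q2, q6, q7, q9}
q6 ∈ Sat(EX (b ∨ (recv ∧ b))) = {q0, q1, q2, q6, q7, q9}, so the formula holds at q6.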